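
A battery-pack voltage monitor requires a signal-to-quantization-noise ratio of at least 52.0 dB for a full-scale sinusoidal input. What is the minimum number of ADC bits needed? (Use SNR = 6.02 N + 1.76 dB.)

N ≥ (52.0 − 1.76)/6.02 = 8.346 → N_min = 9.

9 bits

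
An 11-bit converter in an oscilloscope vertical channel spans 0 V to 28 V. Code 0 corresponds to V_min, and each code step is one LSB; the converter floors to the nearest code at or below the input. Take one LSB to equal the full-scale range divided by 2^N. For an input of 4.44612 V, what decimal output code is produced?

V_FS = 28 V. LSB = 28 V / 2^11 ≈ 13.67 mV.
V_in − V_min = 4.44612 − (0) = 4.44612 V.
Divide by LSB: 4.44612 × 2048/28 = 325.2019.
Truncating gives code 325.

325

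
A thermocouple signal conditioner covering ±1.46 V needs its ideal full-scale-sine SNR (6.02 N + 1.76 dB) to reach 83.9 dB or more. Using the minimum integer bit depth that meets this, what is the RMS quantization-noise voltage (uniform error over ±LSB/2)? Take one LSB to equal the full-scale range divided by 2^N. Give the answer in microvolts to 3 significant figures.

Full-scale range = 1.46 V − (-1.46 V) = 2.92 V.
Solving 6.02 N ≥ 83.9 − 1.76: N ≥ 13.645. Round up → N = 14.
LSB = 2.92 V ÷ 2^14 = 2.92/16384 V = 178.22 µV.
σ_q = LSB/√12 = 178.22 µV/3.4641 = 51.4 µV.

51.4 µV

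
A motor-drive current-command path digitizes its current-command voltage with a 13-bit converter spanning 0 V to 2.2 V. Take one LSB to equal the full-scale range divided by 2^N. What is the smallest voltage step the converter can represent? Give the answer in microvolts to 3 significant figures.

V_FS = 2.2 V.
There are 2^13 = 8192 steps.
One LSB is 2.2 V / 8192 = 269 µV.

269 µV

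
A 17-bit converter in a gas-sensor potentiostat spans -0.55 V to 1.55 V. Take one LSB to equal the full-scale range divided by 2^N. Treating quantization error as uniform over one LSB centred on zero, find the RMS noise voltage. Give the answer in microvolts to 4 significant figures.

4.625 µV

Span: 1.55 V − (-0.55 V) = 2.1 V.
LSB = 2.1 V ÷ 2^17 = 2.1/131072 V = 16.0217 µV.
σ_q = LSB/√12 = 16.0217 µV/3.4641 = 4.625 µV.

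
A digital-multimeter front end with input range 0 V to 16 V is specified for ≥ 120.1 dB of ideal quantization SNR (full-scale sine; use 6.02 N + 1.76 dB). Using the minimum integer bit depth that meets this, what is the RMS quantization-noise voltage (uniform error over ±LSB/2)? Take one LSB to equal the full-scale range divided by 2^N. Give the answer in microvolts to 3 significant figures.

V_FS = 16 V.
Solving 6.02 N ≥ 120.1 − 1.76: N ≥ 19.658. Round up → N = 20.
One LSB is 16 V / 1048576 = 15.259 µV.
RMS noise = LSB/√12 = 4.40 µV.

4.40 µV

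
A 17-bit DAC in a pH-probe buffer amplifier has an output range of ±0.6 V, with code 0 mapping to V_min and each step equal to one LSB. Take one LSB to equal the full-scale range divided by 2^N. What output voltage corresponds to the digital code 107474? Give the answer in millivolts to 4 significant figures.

Range = 0.6 − (-0.6) = 1.2 V. LSB = 1.2 V / 2^17.
V_out = -0.6 + 107474 × (1.2/131072) V
      = -0.6 + 0.983954 = 0.383954 V.

384.0 mV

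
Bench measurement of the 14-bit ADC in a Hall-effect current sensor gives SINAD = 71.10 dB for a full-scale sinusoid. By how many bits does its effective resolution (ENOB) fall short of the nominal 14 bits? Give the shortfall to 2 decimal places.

ENOB = (SINAD − 1.76)/6.02 = (71.10 − 1.76)/6.02 = 11.5183 bits.
Lost resolution: 14 − 11.5183 = 2.4817 bits.

2.48 bits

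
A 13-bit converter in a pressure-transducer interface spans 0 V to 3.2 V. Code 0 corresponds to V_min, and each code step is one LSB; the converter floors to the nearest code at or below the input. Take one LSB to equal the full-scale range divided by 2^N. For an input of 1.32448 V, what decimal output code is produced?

V_FS = 3.2 V. LSB = 3.2 V / 2^13 ≈ 390.6 µV.
(V_in − V_min) × 2^13/range = (1.32448 − (0)) × 8192/3.2 = 3390.669.
Floor → code = 3390.

3390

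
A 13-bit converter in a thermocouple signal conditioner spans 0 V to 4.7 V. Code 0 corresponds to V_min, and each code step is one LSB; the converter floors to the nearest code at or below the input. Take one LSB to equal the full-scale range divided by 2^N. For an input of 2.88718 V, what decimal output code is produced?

Span = 4.7 V. LSB = 4.7 V / 2^13 ≈ 0.5737 mV.
(V_in − V_min) × 2^13/range = (2.88718 − (0)) × 8192/4.7 = 5032.293.
Floor → code = 5032.

5032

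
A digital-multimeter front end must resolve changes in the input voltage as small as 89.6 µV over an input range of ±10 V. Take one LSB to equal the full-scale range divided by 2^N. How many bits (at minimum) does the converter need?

18 bits

Range = 10 − (-10) = 20 V.
20 V / 89.6 µV = 223200. Since 2^17 = 131072 and 2^18 = 262144, N = 18.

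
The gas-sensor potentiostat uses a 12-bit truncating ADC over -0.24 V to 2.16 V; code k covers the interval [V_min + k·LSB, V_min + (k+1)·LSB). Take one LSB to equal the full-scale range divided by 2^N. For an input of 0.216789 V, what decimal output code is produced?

Range = 2.16 − (-0.24) = 2.4 V. LSB = 2.4 V / 2^12 ≈ 0.5859 mV.
code = ⌊(V_in − V_min)/LSB⌋ = ⌊(V_in − V_min) × 2^12 / range⌋
     = ⌊(0.216789 − (-0.24)) × 4096 / 2.4⌋ = ⌊0.456789 × 4096/2.4⌋
     = ⌊779.587⌋ = 779.

779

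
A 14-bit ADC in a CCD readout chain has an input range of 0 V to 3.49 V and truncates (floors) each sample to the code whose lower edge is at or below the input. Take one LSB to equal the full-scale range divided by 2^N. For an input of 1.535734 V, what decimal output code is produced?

7209

Span = 3.49 V. LSB = 3.49 V / 2^14 ≈ 213.0 µV.
V_in − V_min = 1.535734 − (0) = 1.535734 V.
Divide by LSB: 1.535734 × 16384/3.49 = 7209.5891.
Truncating gives code 7209.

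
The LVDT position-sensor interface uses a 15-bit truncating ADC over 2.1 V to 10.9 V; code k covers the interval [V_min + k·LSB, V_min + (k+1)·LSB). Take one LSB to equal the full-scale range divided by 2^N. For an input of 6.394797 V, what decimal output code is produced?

Full-scale range = 10.9 V − (2.1 V) = 8.8 V. LSB = 8.8 V / 2^15 ≈ 268.6 µV.
V_in − V_min = 6.394797 − (2.1) = 4.294797 V.
Divide by LSB: 4.294797 × 32768/8.8 = 15992.2623.
Truncating gives code 15992.

15992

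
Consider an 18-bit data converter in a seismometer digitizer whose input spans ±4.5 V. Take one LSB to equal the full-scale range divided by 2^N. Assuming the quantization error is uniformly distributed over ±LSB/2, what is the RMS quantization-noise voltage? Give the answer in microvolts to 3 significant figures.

9.91 µV

Full-scale range = 4.5 V − (-4.5 V) = 9 V.
One LSB is 9 V / 262144 = 34.332 µV.
RMS of a uniform error over width LSB is LSB/√12 = 9.91 µV.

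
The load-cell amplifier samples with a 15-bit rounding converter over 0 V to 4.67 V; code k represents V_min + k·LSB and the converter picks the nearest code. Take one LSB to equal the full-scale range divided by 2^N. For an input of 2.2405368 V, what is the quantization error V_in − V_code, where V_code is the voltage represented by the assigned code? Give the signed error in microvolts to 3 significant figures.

+25.6 µV

V_FS = 4.67 V. LSB = 4.67 V / 2^15 ≈ 142.5 µV.
Position in LSBs: (2.2405368 − (0)) × 32768/4.67 = 15721.1798; rounding gives k = 15721.
Reconstructed level: 0 + 15721 × 4.67/32768 V = 2.2405111694 V.
Error = V_in − V_code = 2.2405368 − (2.2405111694) = +25.6 µV.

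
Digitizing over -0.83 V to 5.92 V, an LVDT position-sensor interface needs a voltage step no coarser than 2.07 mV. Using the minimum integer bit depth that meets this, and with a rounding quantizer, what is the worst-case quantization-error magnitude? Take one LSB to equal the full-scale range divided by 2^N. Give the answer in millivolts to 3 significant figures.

0.824 mV

Range = 5.92 − (-0.83) = 6.75 V.
Need 2^N ≥ 6.75 V / 2.07 mV = 3261 → N_min = 12.
LSB = 6.75 V ÷ 2^12 = 6.75/4096 V = 1.6479 mV.
Max error for round-to-nearest is LSB/2 = 0.824 mV.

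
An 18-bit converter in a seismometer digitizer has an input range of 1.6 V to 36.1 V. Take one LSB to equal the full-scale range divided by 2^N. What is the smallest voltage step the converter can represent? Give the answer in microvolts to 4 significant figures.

131.6 µV

Range = 36.1 − (1.6) = 34.5 V.
Number of codes = 2^18 = 262144.
Step size = 34.5/262144 V = 131.6 µV.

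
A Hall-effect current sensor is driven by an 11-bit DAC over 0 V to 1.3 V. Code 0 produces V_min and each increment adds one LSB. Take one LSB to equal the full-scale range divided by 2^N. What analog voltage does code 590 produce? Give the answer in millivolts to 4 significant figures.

374.5 mV

Range is 1.3 V. LSB = 1.3 V / 2^11.
V_out = 0 + 590 × (1.3/2048) V
      = 0 V + 0.374512 V = 0.374512 V.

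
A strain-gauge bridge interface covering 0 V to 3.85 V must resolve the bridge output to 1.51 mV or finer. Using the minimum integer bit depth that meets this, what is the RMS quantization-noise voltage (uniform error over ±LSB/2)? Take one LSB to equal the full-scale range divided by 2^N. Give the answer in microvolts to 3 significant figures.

271 µV

Range is 3.85 V.
Required number of levels: 3.85/1.51 mV = 2549.7; smallest N with 2^N ≥ that is 12.
One LSB is 3.85 V / 4096 = 0.93994 mV.
RMS noise = LSB/√12 = 271 µV.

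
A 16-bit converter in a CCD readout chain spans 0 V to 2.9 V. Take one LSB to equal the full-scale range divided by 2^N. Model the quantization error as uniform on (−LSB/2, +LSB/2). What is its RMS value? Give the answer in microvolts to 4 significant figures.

12.77 µV

V_FS = 2.9 V.
LSB = 2.9 V / 2^16 = 44.2505 µV.
RMS of a uniform error over width LSB is LSB/√12 = 12.77 µV.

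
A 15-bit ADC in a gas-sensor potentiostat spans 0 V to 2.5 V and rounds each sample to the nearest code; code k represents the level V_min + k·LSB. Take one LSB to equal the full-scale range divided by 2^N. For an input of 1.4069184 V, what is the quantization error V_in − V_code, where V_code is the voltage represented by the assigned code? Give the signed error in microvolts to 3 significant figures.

−18.2 µV

V_FS = 2.5 V. LSB = 2.5 V / 2^15 ≈ 76.29 µV.
(1.4069184 − (0)) / LSB = 1.4069184 × 32768/2.5 = 18440.7609. Nearest integer: k = 18441.
Reconstructed level: 0 + 18441 × 2.5/32768 V = 1.4069366455 V.
V_in − V_code = 1.4069184 − (1.4069366455) = −18.2 µV.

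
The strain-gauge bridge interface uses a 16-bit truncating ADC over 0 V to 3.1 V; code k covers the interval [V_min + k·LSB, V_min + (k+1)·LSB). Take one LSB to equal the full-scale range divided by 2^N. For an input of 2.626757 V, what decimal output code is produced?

Range is 3.1 V. LSB = 3.1 V / 2^16 ≈ 47.30 µV.
(V_in − V_min) × 2^16/range = (2.626757 − (0)) × 65536/3.1 = 55531.338.
Floor → code = 55531.

55531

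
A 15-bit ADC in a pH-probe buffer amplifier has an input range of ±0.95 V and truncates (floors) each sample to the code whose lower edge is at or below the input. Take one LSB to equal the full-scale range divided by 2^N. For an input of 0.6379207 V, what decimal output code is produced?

The full-scale span is 0.95 − (-0.95) = 1.9 V. LSB = 1.9 V / 2^15 ≈ 57.98 µV.
(V_in − V_min) × 2^15/range = (0.6379207 − (-0.95)) × 32768/1.9 = 27385.782.
Floor → code = 27385.

27385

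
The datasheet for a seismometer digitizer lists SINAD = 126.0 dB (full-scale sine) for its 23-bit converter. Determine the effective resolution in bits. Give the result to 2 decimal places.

(126.0 − 1.76) / 6.02 = 124.24/6.02 = 20.6379 effective bits.

20.64 bits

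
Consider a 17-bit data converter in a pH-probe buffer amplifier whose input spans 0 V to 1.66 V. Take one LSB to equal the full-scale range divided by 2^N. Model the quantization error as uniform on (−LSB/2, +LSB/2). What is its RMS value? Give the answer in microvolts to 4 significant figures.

V_FS = 1.66 V.
LSB = 1.66 V / 2^17 = 12.6648 µV.
V_rms = LSB/√12 = 12.6648 µV / √12 = 3.656 µV.

3.656 µV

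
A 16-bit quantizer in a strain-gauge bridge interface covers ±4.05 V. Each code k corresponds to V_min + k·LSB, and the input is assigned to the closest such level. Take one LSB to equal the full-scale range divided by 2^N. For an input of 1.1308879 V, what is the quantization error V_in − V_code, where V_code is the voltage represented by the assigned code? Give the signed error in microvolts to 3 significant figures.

−17.3 µV

Full-scale range = 4.05 V − (-4.05 V) = 8.1 V. LSB = 8.1 V / 2^16 ≈ 123.6 µV.
(V_in − V_min)/LSB = (1.1308879 − (-4.05)) × 65536/8.1 = 41917.8604 → nearest code k = 41918.
V_code = -4.05 + (41918/65536) × 8.1 = 1.1309051514 V.
Error = V_in − V_code = 1.1308879 − (1.1309051514) = −17.3 µV.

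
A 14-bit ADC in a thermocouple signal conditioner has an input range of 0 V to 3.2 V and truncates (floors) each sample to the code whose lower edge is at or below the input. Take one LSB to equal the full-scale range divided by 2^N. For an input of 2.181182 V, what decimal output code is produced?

Full-scale range = 3.2 V. LSB = 3.2 V / 2^14 ≈ 195.3 µV.
V_in − V_min = 2.181182 − (0) = 2.181182 V.
Divide by LSB: 2.181182 × 16384/3.2 = 11167.6518.
Truncating gives code 11167.

11167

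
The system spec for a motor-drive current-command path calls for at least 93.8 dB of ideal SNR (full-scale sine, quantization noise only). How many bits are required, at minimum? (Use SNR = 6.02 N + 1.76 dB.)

16 bits

Solving 6.02 N ≥ 93.8 − 1.76: N ≥ 15.289. Round up → N = 16.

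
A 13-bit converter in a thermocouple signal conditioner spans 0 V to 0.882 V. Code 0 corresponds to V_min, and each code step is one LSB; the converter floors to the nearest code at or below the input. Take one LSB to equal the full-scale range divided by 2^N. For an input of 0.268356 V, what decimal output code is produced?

Range is 0.882 V. LSB = 0.882 V / 2^13 ≈ 107.7 µV.
(V_in − V_min) × 2^13/range = (0.268356 − (0)) × 8192/0.882 = 2492.486.
Floor → code = 2492.

2492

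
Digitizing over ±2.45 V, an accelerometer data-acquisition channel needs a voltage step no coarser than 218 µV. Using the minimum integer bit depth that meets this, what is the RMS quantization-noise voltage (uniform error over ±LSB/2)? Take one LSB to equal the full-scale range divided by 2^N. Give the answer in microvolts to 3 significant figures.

Range = 2.45 − (-2.45) = 4.9 V.
Levels needed ≥ 4.9/218 µV = 22480. 2^15 = 32768 suffices, so N_min = 15.
LSB = 4.9 V ÷ 2^15 = 4.9/32768 V = 149.54 µV.
V_rms = LSB/√12 = 43.2 µV.

43.2 µV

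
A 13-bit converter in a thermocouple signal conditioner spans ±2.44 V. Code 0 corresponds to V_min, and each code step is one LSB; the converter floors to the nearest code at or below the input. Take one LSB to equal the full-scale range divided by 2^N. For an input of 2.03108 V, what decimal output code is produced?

7505

Range = 2.44 − (-2.44) = 4.88 V. LSB = 4.88 V / 2^13 ≈ 0.5957 mV.
V_in − V_min = 2.03108 − (-2.44) = 4.47108 V.
Divide by LSB: 4.47108 × 8192/4.88 = 7505.5507.
Truncating gives code 7505.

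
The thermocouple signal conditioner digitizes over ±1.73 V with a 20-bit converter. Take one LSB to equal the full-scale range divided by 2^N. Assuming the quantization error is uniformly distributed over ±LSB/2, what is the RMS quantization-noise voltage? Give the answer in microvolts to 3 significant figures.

0.953 µV

Span: 1.73 V − (-1.73 V) = 3.46 V.
One LSB is 3.46 V / 1048576 = 3.2997 µV.
RMS of a uniform error over width LSB is LSB/√12 = 0.953 µV.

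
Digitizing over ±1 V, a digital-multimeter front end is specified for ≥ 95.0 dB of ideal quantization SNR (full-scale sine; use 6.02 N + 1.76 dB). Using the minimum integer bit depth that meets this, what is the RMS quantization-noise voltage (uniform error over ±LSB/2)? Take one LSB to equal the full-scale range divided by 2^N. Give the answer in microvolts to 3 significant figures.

8.81 µV

Range = 1 − (-1) = 2 V.
N ≥ (95.0 − 1.76)/6.02 = 15.488 → N_min = 16.
Step size = 2/65536 V = 30.518 µV.
σ_q = LSB/√12 = 30.518 µV/3.4641 = 8.81 µV.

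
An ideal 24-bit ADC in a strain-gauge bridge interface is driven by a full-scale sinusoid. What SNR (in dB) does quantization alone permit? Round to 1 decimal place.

146.2 dB

Ideal quantization SNR: 6.02 × 24 + 1.76 dB = 146.2 dB.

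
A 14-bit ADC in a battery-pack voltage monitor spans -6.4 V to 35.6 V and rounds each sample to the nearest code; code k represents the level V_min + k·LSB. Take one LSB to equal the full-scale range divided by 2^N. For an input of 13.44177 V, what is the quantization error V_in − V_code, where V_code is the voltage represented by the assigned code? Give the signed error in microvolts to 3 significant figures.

+461 µV

Range = 35.6 − (-6.4) = 42 V. LSB = 42 V / 2^14 ≈ 2.563 mV.
(13.44177 − (-6.4)) / LSB = 19.84177 × 16384/42 = 7740.1800. Nearest integer: k = 7740.
V_code = V_min + k × range/2^14 = -6.4 + 7740 × 42/16384 = 13.441308594 V.
Error = V_in − V_code = 13.44177 − (13.441308594) = +461 µV.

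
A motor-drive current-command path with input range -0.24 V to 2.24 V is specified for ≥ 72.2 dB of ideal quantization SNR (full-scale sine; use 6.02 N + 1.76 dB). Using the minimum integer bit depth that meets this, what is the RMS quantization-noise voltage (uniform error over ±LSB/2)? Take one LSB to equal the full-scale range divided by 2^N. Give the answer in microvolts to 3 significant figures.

175 µV

Span: 2.24 V − (-0.24 V) = 2.48 V.
Solving 6.02 N ≥ 72.2 − 1.76: N ≥ 11.701. Round up → N = 12.
One LSB is 2.48 V / 4096 = 0.60547 mV.
σ_q = LSB/√12 = 0.60547 mV/3.4641 = 175 µV.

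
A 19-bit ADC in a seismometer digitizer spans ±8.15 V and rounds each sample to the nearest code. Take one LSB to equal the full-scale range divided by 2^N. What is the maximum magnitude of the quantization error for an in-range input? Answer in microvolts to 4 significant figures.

Range = 8.15 − (-8.15) = 16.3 V.
One LSB is 16.3 V / 524288 = 31.0898 µV.
Worst-case error for round-to-nearest is half an LSB: 15.54 µV.

15.54 µV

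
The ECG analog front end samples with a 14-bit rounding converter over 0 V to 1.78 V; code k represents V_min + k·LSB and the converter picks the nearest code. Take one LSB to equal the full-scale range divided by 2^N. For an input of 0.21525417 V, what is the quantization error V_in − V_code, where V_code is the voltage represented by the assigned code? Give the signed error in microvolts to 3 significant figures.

+33.2 µV

Full-scale range = 1.78 V. LSB = 1.78 V / 2^14 ≈ 108.6 µV.
(0.21525417 − (0)) / LSB = 0.21525417 × 16384/1.78 = 1981.3058. Nearest integer: k = 1981.
V_code = 0 + (1981/16384) × 1.78 = 0.21522094727 V.
Error = V_in − V_code = 0.21525417 − (0.21522094727) = +33.2 µV.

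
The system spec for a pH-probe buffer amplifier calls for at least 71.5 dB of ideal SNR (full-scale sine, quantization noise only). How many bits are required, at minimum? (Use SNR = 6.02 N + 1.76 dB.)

Required N = ⌈(71.5 − 1.76)/6.02⌉ = ⌈11.585⌉ = 12.

12 bits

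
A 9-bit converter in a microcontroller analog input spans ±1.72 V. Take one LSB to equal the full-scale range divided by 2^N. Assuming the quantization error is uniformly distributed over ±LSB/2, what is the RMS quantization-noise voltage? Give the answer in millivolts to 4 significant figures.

1.940 mV

The full-scale span is 1.72 − (-1.72) = 3.44 V.
One LSB is 3.44 V / 512 = 6.71875 mV.
RMS of a uniform error over width LSB is LSB/√12 = 1.940 mV.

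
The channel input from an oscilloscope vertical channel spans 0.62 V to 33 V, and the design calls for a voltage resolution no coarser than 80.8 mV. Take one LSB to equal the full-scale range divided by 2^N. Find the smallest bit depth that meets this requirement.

9 bits

Range = 33 − (0.62) = 32.38 V.
Required number of levels: 32.38/80.8 mV = 400.74; smallest N with 2^N ≥ that is 9.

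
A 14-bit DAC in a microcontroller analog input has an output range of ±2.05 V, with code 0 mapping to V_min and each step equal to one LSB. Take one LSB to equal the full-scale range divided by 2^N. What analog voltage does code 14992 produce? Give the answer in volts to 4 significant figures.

1.702 V

Full-scale range = 2.05 V − (-2.05 V) = 4.1 V. LSB = 4.1 V / 2^14.
Output = V_min + (14992/16384) × range = -2.05 + 0.915039 × 4.1 V
      = -2.05 V + 3.75166 V = 1.70166 V.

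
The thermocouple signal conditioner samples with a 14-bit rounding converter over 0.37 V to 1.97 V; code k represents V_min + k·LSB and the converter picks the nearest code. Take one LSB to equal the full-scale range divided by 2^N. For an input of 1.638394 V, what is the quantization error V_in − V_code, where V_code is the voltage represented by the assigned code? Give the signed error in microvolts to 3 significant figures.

+34.6 µV

Span: 1.97 V − (0.37 V) = 1.6 V. LSB = 1.6 V / 2^14 ≈ 97.66 µV.
(1.638394 − (0.37)) / LSB = 1.268394 × 16384/1.6 = 12988.3546. Nearest integer: k = 12988.
V_code = 0.37 + (12988/16384) × 1.6 = 1.6383593750 V.
e = 1.638394 − (1.6383593750) = +34.6 µV.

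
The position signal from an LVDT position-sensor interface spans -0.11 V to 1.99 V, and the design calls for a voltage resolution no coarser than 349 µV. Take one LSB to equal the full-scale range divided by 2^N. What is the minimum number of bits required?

13 bits

Range = 1.99 − (-0.11) = 2.1 V.
2.1 V / 349 µV = 6017. Since 2^12 = 4096 and 2^13 = 8192, N = 13.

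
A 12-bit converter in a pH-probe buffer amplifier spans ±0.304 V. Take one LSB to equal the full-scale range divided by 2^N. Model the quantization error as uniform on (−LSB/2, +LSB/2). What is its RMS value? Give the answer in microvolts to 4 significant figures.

The full-scale span is 0.304 − (-0.304) = 0.608 V.
LSB = 0.608 V ÷ 2^12 = 0.608/4096 V = 148.438 µV.
V_rms = LSB/√12 = 148.438 µV / √12 = 42.85 µV.

42.85 µV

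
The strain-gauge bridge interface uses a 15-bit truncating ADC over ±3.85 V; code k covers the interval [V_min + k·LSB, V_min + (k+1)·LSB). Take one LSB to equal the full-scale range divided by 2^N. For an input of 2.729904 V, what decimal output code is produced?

28001

The full-scale span is 3.85 − (-3.85) = 7.7 V. LSB = 7.7 V / 2^15 ≈ 235.0 µV.
V_in − V_min = 2.729904 − (-3.85) = 6.579904 V.
Divide by LSB: 6.579904 × 32768/7.7 = 28001.3369.
Truncating gives code 28001.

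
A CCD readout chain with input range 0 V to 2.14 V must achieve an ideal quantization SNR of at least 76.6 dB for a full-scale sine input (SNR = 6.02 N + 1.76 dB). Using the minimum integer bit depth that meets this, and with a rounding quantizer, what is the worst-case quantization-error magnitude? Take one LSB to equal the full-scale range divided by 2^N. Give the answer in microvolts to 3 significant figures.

V_FS = 2.14 V.
N ≥ (76.6 − 1.76)/6.02 = 12.432 → N_min = 13.
One LSB is 2.14 V / 8192 = 261.23 µV.
Half an LSB is 131 µV.

131 µV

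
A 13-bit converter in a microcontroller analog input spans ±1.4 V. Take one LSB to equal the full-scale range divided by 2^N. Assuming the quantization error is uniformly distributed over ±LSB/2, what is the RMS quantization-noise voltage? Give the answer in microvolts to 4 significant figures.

98.67 µV

The full-scale span is 1.4 − (-1.4) = 2.8 V.
LSB = 2.8 V ÷ 2^13 = 2.8/8192 V = 341.797 µV.
σ_q = LSB/√12 = 341.797 µV/3.4641 = 98.67 µV.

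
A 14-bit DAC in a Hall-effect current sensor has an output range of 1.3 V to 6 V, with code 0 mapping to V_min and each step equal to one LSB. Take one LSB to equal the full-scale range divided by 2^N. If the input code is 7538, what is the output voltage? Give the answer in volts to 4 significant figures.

Range = 6 − (1.3) = 4.7 V. LSB = 4.7 V / 2^14.
Output = V_min + (7538/16384) × range = 1.3 + 0.460083 × 4.7 V
      = 1.3 + 2.16239 = 3.46239 V.

3.462 V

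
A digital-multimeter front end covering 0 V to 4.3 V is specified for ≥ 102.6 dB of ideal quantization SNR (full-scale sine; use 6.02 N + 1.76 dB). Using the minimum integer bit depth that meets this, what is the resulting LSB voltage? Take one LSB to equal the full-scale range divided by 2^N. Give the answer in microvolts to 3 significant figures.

32.8 µV

Full-scale range = 4.3 V.
6.02 N + 1.76 ≥ 102.6 gives N ≥ 16.751, so the minimum integer is 17.
LSB = 4.3 V / 2^17 = 32.8 µV.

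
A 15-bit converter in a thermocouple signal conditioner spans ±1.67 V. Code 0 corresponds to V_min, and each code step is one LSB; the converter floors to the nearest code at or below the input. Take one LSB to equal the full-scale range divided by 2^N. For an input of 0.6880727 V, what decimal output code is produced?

Range = 1.67 − (-1.67) = 3.34 V. LSB = 3.34 V / 2^15 ≈ 101.9 µV.
code = ⌊(V_in − V_min)/LSB⌋ = ⌊(V_in − V_min) × 2^15 / range⌋
     = ⌊(0.6880727 − (-1.67)) × 32768 / 3.34⌋ = ⌊2.3580727 × 32768/3.34⌋
     = ⌊23134.529⌋ = 23134.

23134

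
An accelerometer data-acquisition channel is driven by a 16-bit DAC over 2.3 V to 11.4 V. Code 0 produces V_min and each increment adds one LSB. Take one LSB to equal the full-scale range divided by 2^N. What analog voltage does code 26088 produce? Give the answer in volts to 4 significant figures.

Span: 11.4 V − (2.3 V) = 9.1 V. LSB = 9.1 V / 2^16.
V_out = V_min + code × LSB = 2.3 V + 26088 × 9.1 V / 65536
      = 2.3 V + 3.62245 V = 5.92245 V.

5.922 V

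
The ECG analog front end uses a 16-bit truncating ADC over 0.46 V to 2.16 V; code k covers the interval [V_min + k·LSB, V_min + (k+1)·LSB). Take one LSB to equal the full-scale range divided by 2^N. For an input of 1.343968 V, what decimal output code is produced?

Span: 2.16 V − (0.46 V) = 1.7 V. LSB = 1.7 V / 2^16 ≈ 25.94 µV.
V_in − V_min = 1.343968 − (0.46) = 0.883968 V.
Divide by LSB: 0.883968 × 65536/1.7 = 34077.4864.
Truncating gives code 34077.

34077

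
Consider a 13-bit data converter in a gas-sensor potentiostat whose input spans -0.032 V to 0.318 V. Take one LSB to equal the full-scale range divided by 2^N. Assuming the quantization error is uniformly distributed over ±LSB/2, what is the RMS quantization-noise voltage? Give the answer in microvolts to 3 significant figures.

12.3 µV

The full-scale span is 0.318 − (-0.032) = 0.35 V.
LSB = 0.35 V ÷ 2^13 = 0.35/8192 V = 42.725 µV.
RMS of a uniform error over width LSB is LSB/√12 = 12.3 µV.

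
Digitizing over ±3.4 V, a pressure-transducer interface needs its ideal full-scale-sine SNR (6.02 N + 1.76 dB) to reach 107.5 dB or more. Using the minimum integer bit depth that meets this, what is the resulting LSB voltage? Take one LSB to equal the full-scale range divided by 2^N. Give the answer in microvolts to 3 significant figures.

25.9 µV

Full-scale range = 3.4 V − (-3.4 V) = 6.8 V.
6.02 N + 1.76 ≥ 107.5 gives N ≥ 17.565, so the minimum integer is 18.
LSB = 6.8 V / 2^18 = 25.9 µV.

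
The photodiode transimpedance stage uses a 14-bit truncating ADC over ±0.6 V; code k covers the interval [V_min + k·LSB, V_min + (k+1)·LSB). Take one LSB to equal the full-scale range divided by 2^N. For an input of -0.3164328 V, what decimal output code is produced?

3871

Span: 0.6 V − (-0.6 V) = 1.2 V. LSB = 1.2 V / 2^14 ≈ 73.24 µV.
V_in − V_min = -0.3164328 − (-0.6) = 0.2835672 V.
Divide by LSB: 0.2835672 × 16384/1.2 = 3871.6375.
Truncating gives code 3871.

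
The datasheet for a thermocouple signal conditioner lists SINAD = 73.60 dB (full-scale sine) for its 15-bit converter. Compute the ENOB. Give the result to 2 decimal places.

11.93 bits

Inverting SNR = 6.02 N + 1.76: N_eff = (73.60 − 1.76)/6.02 = 11.9336.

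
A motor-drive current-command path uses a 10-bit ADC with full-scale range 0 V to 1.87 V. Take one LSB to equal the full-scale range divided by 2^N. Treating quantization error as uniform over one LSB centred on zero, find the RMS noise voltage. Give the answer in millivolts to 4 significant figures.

0.5272 mV

Full-scale range = 1.87 V.
LSB = 1.87 V / 2^10 = 1.82617 mV.
σ_q = LSB/√12 = 1.82617 mV/3.4641 = 0.5272 mV.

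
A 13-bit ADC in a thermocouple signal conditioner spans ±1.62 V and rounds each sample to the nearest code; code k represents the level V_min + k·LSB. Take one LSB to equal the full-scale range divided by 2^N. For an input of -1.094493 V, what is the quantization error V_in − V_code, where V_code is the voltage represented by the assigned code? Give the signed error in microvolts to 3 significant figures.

Full-scale range = 1.62 V − (-1.62 V) = 3.24 V. LSB = 3.24 V / 2^13 ≈ 395.5 µV.
(V_in − V_min)/LSB = (-1.094493 − (-1.62)) × 8192/3.24 = 1328.6893 → nearest code k = 1329.
V_code = -1.62 + (1329/8192) × 3.24 = -1.094370117 V.
V_in − V_code = -1.094493 − (-1.094370117) = −123 µV.

−123 µV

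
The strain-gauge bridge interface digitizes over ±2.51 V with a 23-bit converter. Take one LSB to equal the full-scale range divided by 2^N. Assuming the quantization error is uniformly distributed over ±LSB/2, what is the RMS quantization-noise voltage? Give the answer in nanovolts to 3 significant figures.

173 nV

Range = 2.51 − (-2.51) = 5.02 V.
LSB = 5.02 V ÷ 2^23 = 5.02/8388608 V = 0.59843 µV.
RMS of a uniform error over width LSB is LSB/√12 = 173 nV.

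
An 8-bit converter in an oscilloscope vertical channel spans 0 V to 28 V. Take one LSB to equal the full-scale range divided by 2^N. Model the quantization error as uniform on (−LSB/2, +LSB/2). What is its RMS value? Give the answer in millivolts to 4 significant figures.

V_FS = 28 V.
Step size = 28/256 V = 109.375 mV.
σ_q = LSB/√12 = 109.375 mV/3.4641 = 31.57 mV.

31.57 mV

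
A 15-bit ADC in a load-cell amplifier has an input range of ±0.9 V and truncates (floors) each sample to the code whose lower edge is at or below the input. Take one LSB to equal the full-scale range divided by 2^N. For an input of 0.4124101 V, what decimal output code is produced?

Full-scale range = 0.9 V − (-0.9 V) = 1.8 V. LSB = 1.8 V / 2^15 ≈ 54.93 µV.
V_in − V_min = 0.4124101 − (-0.9) = 1.3124101 V.
Divide by LSB: 1.3124101 × 32768/1.8 = 23891.6968.
Truncating gives code 23891.

23891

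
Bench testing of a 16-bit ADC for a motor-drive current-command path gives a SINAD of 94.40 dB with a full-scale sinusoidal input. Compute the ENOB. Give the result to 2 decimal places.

ENOB = (94.40 − 1.76)/6.02 = 15.3887 bits.

15.39 bits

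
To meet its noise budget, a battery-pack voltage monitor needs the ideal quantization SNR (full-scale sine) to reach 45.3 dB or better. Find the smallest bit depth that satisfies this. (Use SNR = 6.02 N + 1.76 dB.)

6.02 N + 1.76 ≥ 45.3 gives N ≥ 7.233, so the minimum integer is 8.

8 bits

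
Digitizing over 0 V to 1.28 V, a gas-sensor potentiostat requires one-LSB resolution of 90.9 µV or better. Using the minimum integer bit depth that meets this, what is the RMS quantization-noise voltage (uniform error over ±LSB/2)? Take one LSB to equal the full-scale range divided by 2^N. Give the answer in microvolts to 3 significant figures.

Span = 1.28 V.
Need 2^N ≥ 1.28 V / 90.9 µV = 14080 → N_min = 14.
LSB = 1.28 V ÷ 2^14 = 1.28/16384 V = 78.125 µV.
V_rms = LSB/√12 = 22.6 µV.

22.6 µV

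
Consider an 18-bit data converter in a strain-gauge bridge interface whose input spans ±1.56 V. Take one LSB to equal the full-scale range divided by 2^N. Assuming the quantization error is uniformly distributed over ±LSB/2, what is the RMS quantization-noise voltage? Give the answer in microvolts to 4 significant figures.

3.436 µV

Span: 1.56 V − (-1.56 V) = 3.12 V.
One LSB is 3.12 V / 262144 = 11.9019 µV.
σ_q = LSB/√12 = 11.9019 µV/3.4641 = 3.436 µV.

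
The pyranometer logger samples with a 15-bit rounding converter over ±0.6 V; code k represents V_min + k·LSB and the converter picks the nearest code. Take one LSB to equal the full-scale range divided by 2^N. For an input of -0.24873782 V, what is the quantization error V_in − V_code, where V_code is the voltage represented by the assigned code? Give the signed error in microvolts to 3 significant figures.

−7.35 µV

Full-scale range = 0.6 V − (-0.6 V) = 1.2 V. LSB = 1.2 V / 2^15 ≈ 36.62 µV.
(V_in − V_min)/LSB = (-0.24873782 − (-0.6)) × 32768/1.2 = 9591.7993 → nearest code k = 9592.
Reconstructed level: -0.6 + 9592 × 1.2/32768 V = -0.24873046875 V.
e = -0.24873782 − (-0.24873046875) = −7.35 µV.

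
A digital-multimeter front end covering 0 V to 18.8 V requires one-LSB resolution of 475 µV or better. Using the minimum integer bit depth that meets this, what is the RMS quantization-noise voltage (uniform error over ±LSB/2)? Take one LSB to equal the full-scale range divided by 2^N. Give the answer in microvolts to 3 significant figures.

Range is 18.8 V.
18.8 V / 475 µV = 39580. Since 2^15 = 32768 and 2^16 = 65536, N = 16.
LSB = 18.8 V ÷ 2^16 = 18.8/65536 V = 286.87 µV.
V_rms = LSB/√12 = 82.8 µV.

82.8 µV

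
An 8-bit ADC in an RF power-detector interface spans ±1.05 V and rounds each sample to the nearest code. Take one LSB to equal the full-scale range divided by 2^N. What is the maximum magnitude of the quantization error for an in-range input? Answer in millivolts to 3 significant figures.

Span: 1.05 V − (-1.05 V) = 2.1 V.
LSB = 2.1 V ÷ 2^8 = 2.1/256 V = 8.2031 mV.
Worst-case error for round-to-nearest is half an LSB: 4.10 mV.

4.10 mV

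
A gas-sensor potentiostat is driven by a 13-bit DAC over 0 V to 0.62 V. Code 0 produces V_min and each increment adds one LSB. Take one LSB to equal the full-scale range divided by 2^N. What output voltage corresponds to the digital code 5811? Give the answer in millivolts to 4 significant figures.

439.8 mV

Span = 0.62 V. LSB = 0.62 V / 2^13.
Output = V_min + (5811/8192) × range = 0 + 0.709351 × 0.62 V
      = 0 + 0.439797 = 0.439797 V.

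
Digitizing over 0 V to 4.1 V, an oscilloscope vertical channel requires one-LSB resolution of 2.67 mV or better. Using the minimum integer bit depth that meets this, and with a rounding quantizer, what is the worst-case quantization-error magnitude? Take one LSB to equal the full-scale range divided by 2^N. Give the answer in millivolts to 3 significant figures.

1.00 mV

Span = 4.1 V.
Need 2^N ≥ 4.1 V / 2.67 mV = 1536 → N_min = 11.
Step size = 4.1/2048 V = 2.0020 mV.
|e|_max = LSB/2 = 1.00 mV.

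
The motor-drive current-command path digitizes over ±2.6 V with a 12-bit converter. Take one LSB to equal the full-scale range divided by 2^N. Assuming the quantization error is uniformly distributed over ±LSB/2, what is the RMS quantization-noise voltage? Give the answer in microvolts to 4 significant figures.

Span: 2.6 V − (-2.6 V) = 5.2 V.
Step size = 5.2/4096 V = 1.26953 mV.
σ_q = LSB/√12 = 1.26953 mV/3.4641 = 366.5 µV.

366.5 µV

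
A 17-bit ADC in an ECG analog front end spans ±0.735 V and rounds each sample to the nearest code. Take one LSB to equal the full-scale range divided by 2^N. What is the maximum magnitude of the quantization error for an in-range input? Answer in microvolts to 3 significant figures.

Range = 0.735 − (-0.735) = 1.47 V.
One LSB is 1.47 V / 131072 = 11.215 µV.
Worst-case error for round-to-nearest is half an LSB: 5.61 µV.

5.61 µV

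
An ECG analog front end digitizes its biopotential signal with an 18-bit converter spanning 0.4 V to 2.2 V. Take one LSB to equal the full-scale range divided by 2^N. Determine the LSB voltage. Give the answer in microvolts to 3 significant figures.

Range = 2.2 − (0.4) = 1.8 V.
Number of codes = 2^18 = 262144.
One LSB is 1.8 V / 262144 = 6.87 µV.

6.87 µV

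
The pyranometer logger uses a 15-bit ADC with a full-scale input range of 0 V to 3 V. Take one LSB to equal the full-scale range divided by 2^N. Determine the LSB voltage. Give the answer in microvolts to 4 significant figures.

91.55 µV

V_FS = 3 V.
There are 2^15 = 32768 steps.
LSB = 3 V ÷ 2^15 = 3/32768 V = 91.55 µV.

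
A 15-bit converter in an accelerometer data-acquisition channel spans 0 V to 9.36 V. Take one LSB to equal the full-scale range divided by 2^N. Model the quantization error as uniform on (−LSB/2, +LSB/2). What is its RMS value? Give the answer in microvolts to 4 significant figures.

82.46 µV

Span = 9.36 V.
LSB = 9.36 V ÷ 2^15 = 9.36/32768 V = 285.645 µV.
V_rms = LSB/√12 = 285.645 µV / √12 = 82.46 µV.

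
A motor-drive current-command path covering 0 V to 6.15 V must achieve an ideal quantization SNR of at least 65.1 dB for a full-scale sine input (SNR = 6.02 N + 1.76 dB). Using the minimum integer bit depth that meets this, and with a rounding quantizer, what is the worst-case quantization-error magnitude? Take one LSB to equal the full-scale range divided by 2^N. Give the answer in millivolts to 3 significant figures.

V_FS = 6.15 V.
N ≥ (65.1 − 1.76)/6.02 = 10.522 → N_min = 11.
Step size = 6.15/2048 V = 3.0029 mV.
|e|_max = LSB/2 = 1.50 mV.

1.50 mV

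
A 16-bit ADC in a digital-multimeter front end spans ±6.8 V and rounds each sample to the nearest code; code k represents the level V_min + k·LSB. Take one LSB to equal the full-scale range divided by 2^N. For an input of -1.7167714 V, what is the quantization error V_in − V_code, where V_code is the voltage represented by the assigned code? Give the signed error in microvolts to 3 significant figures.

+37.7 µV

Full-scale range = 6.8 V − (-6.8 V) = 13.6 V. LSB = 13.6 V / 2^16 ≈ 207.5 µV.
Position in LSBs: (-1.7167714 − (-6.8)) × 65536/13.6 = 24495.1816; rounding gives k = 24495.
V_code = V_min + k × range/2^16 = -6.8 + 24495 × 13.6/65536 = -1.7168090820 V.
e = -1.7167714 − (-1.7168090820) = +37.7 µV.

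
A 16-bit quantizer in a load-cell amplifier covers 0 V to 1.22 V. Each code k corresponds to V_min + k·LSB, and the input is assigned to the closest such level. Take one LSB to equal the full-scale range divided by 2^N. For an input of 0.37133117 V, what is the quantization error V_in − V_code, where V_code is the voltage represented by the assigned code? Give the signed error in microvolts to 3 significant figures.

Full-scale range = 1.22 V. LSB = 1.22 V / 2^16 ≈ 18.62 µV.
(V_in − V_min)/LSB = (0.37133117 − (0)) × 65536/1.22 = 19947.1800 → nearest code k = 19947.
V_code = V_min + k × range/2^16 = 0 + 19947 × 1.22/65536 = 0.37132781982 V.
e = 0.37133117 − (0.37132781982) = +3.35 µV.

+3.35 µV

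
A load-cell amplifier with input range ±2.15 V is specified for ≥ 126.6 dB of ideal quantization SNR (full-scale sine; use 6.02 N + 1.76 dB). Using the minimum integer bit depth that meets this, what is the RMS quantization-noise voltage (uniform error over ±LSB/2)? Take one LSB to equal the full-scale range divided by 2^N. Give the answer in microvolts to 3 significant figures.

0.592 µV

Range = 2.15 − (-2.15) = 4.3 V.
Required N = ⌈(126.6 − 1.76)/6.02⌉ = ⌈20.738⌉ = 21.
Step size = 4.3/2097152 V = 2.0504 µV.
RMS noise = LSB/√12 = 0.592 µV.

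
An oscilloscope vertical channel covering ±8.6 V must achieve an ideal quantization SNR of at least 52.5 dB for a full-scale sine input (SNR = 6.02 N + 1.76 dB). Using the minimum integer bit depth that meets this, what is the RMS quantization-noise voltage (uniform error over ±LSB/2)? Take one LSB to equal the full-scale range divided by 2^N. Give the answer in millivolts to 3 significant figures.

Span: 8.6 V − (-8.6 V) = 17.2 V.
6.02 N + 1.76 ≥ 52.5 gives N ≥ 8.429, so the minimum integer is 9.
LSB = 17.2 V ÷ 2^9 = 17.2/512 V = 33.594 mV.
RMS noise = LSB/√12 = 9.70 mV.

9.70 mV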